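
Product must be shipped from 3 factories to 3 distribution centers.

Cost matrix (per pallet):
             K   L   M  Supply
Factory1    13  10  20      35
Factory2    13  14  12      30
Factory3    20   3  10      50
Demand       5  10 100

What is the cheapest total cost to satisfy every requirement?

One minimum-cost allocation:
  Factory1->K: 5 × 13 = 65
  Factory1->L: 10 × 10 = 100
  Factory1->M: 20 × 20 = 400
  Factory2->M: 30 × 12 = 360
  Factory3->M: 50 × 10 = 500
Total = 65 + 100 + 400 + 360 + 500 = 1425.
(Supply check: Factory1 ships 35; Factory2 ships 30; Factory3 ships 50.)

1425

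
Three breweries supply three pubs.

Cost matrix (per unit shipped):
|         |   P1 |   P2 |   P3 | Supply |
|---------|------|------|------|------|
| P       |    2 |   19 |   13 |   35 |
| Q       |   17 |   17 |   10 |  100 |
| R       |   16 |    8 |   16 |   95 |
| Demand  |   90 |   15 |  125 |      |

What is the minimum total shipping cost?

2470

One minimum-cost allocation:
  P–P1: 35 × 2 = 70
  Q–P3: 100 × 10 = 1000
  R–P1: 55 × 16 = 880
  R–P2: 15 × 8 = 120
  R–P3: 25 × 16 = 400
Total = 70 + 1000 + 880 + 120 + 400 = 2470.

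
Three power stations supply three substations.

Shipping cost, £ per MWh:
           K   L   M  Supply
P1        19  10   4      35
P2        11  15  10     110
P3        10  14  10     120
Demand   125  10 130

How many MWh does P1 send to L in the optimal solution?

The minimum-cost plan:
  P1 to M: 35 × £4 = £140
  P2 to K: 15 × £11 = £165
  P2 to M: 95 × £10 = £950
  P3 to K: 110 × £10 = £1100
  P3 to L: 10 × £14 = £140
Total cost = £2495.
The route P1→L is not used.

0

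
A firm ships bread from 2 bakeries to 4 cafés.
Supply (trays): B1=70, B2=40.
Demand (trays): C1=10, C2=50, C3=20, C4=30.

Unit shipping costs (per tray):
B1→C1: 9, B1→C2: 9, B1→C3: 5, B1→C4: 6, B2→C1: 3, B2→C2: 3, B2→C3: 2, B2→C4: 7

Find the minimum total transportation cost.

One minimum-cost allocation:
  B1 to C1: 10 trays
  B1 to C2: 10 trays
  B1 to C3: 20 trays
  B1 to C4: 30 trays
  B2 to C2: 40 trays
Total cost = 580.

580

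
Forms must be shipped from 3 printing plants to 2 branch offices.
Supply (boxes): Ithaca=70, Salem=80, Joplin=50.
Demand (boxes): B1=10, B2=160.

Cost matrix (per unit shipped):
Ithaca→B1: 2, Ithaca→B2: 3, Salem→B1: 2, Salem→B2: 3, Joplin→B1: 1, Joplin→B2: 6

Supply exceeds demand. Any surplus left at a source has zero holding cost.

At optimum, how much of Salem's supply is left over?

0

An optimal plan:
  Ithaca to B2: 70 × 3 = 210
  Salem to B2: 80 × 3 = 240
  Joplin to B1: 10 × 1 = 10
  Joplin to B2: 10 × 6 = 60
Total cost = 520.
Salem ships 80 of its 80, leaving 0.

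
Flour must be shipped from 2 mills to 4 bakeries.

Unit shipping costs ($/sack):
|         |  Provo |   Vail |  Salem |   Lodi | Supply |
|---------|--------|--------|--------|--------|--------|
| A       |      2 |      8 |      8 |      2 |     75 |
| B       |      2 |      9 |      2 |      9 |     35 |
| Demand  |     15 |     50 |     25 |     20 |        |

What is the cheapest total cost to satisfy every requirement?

One minimum-cost allocation:
  A→Provo: 5 sacks
  A→Vail: 50 sacks
  A→Lodi: 20 sacks
  B→Provo: 10 sacks
  B→Salem: 25 sacks
Total cost = $520.

520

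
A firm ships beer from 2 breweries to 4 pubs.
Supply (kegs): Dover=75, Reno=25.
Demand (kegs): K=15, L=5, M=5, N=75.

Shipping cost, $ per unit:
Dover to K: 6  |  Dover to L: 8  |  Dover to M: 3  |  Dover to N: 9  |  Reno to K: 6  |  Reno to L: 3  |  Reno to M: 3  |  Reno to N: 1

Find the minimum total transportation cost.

620

One minimum-cost allocation:
  Dover–K: 15 × $6 = $90
  Dover–L: 5 × $8 = $40
  Dover–M: 5 × $3 = $15
  Dover–N: 50 × $9 = $450
  Reno–N: 25 × $1 = $25
Total = 90 + 40 + 15 + 450 + 25 = $620.
(Supply check: Dover ships 75; Reno ships 25.)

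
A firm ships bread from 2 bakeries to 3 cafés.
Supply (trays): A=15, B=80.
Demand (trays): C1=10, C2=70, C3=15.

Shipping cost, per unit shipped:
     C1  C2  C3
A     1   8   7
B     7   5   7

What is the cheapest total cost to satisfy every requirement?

One minimum-cost allocation:
  A–C1: 10 × 1 = 10
  A–C3: 5 × 7 = 35
  B–C2: 70 × 5 = 350
  B–C3: 10 × 7 = 70
Total = 10 + 35 + 350 + 70 = 465.

465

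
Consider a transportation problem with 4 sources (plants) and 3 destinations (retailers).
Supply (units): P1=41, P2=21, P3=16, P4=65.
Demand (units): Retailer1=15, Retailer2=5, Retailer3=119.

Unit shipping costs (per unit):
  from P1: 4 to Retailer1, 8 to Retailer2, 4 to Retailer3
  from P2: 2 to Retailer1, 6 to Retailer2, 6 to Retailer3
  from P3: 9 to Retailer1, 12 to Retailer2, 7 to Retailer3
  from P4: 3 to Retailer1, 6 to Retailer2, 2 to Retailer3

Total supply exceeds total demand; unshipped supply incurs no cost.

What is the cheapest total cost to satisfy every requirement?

444

One minimum-cost allocation:
  P1–Retailer3: 41 × 4 = 164
  P2–Retailer1: 15 × 2 = 30
  P2–Retailer2: 5 × 6 = 30
  P2–Retailer3: 1 × 6 = 6
  P3–Retailer3: 12 × 7 = 84
  P4–Retailer3: 65 × 2 = 130
Total = 164 + 30 + 30 + 6 + 84 + 130 = 444.
(Supply check: P1 ships 41; P2 ships 21; P3 ships 12; P4 ships 65.)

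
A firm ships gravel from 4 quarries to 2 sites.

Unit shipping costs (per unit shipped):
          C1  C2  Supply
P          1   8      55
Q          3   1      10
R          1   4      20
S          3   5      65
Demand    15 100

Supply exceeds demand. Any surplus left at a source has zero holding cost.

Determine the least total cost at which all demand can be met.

470

One minimum-cost allocation:
  P→C1: 15 × 1 = 15
  P→C2: 5 × 8 = 40
  Q→C2: 10 × 1 = 10
  R→C2: 20 × 4 = 80
  S→C2: 65 × 5 = 325
Total = 15 + 40 + 10 + 80 + 325 = 470.
(Supply check: P ships 20; Q ships 10; R ships 20; S ships 65.)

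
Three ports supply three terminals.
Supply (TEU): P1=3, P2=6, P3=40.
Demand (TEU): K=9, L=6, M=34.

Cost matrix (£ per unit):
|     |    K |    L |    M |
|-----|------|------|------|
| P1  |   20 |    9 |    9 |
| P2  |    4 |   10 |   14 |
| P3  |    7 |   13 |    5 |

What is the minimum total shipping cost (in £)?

281

One minimum-cost allocation:
  P1→L: 3 × £9 = £27
  P2→K: 3 × £4 = £12
  P2→L: 3 × £10 = £30
  P3→K: 6 × £7 = £42
  P3→M: 34 × £5 = £170
Total = 27 + 12 + 30 + 42 + 170 = £281.
(Supply check: P1 ships 3; P2 ships 6; P3 ships 40.)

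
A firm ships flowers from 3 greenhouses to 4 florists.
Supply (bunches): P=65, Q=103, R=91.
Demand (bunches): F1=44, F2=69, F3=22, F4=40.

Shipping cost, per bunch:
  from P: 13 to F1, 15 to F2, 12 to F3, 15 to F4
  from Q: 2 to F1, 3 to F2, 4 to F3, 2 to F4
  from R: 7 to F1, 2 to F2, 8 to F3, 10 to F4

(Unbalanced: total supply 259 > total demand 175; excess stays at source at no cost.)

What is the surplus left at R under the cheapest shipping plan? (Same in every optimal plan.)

19

An optimal plan:
  Q→F1: 44 × 2 = 88
  Q→F3: 19 × 4 = 76
  Q→F4: 40 × 2 = 80
  R→F2: 69 × 2 = 138
  R→F3: 3 × 8 = 24
Total cost = 406.
R ships 72 of its 91, leaving 19.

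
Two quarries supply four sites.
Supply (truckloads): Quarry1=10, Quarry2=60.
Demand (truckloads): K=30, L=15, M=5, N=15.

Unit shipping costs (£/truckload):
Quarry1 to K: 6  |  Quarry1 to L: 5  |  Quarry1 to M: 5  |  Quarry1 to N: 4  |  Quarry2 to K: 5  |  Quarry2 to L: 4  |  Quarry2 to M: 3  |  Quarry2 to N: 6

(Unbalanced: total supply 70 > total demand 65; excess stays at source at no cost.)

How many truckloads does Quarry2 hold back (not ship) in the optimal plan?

Minimum-cost shipments:
  Quarry1->N: 10 × £4 = £40
  Quarry2->K: 30 × £5 = £150
  Quarry2->L: 15 × £4 = £60
  Quarry2->M: 5 × £3 = £15
  Quarry2->N: 5 × £6 = £30
Total cost = £295.
Quarry2 ships 55 of its 60, leaving 5.

5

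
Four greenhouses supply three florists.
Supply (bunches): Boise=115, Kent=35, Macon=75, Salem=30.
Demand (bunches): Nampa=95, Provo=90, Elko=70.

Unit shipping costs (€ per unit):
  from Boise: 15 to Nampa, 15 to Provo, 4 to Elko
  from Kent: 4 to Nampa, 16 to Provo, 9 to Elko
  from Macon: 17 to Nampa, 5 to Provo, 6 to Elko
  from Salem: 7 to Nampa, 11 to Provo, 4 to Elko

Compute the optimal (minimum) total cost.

A cheapest plan:
  Boise–Nampa: 30 × €15 = €450
  Boise–Provo: 15 × €15 = €225
  Boise–Elko: 70 × €4 = €280
  Kent–Nampa: 35 × €4 = €140
  Macon–Provo: 75 × €5 = €375
  Salem–Nampa: 30 × €7 = €210
Total = 450 + 225 + 280 + 140 + 375 + 210 = €1680.

1680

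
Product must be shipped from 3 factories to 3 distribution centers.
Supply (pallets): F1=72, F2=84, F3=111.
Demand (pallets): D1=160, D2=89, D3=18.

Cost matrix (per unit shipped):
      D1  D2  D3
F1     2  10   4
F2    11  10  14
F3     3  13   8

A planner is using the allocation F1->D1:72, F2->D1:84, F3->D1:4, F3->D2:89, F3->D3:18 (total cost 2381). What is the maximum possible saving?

Current plan cost = 72·2 + 84·11 + 4·3 + 89·13 + 18·8 = 2381.
Optimal plan:
  F1→D1: 49 × 2 = 98
  F1→D2: 5 × 10 = 50
  F1→D3: 18 × 4 = 72
  F2→D2: 84 × 10 = 840
  F3→D1: 111 × 3 = 333
Optimal cost = 1393.
Saving = 2381 − 1393 = 988.

988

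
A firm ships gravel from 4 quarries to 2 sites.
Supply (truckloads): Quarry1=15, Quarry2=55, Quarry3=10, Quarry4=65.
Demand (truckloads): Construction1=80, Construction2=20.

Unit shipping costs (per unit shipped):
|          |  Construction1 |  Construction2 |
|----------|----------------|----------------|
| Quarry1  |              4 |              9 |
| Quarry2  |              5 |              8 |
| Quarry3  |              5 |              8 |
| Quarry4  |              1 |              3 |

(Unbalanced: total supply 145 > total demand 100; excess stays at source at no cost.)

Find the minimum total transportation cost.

An optimal shipping plan:
  Quarry1→Construction1: 15 truckloads
  Quarry2→Construction1: 10 truckloads
  Quarry3→Construction1: 10 truckloads
  Quarry4→Construction1: 45 truckloads
  Quarry4→Construction2: 20 truckloads
Total cost = 265.

265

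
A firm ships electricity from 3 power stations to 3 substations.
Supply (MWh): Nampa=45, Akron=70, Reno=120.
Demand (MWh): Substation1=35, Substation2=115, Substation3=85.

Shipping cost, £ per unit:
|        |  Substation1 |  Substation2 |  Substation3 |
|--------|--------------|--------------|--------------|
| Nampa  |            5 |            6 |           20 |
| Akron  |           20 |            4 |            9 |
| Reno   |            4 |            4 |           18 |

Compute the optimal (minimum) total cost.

A cheapest plan:
  Nampa→Substation1: 35 × £5 = £175
  Nampa→Substation3: 10 × £20 = £200
  Akron→Substation3: 70 × £9 = £630
  Reno→Substation2: 115 × £4 = £460
  Reno→Substation3: 5 × £18 = £90
Total = 175 + 200 + 630 + 460 + 90 = £1555.

1555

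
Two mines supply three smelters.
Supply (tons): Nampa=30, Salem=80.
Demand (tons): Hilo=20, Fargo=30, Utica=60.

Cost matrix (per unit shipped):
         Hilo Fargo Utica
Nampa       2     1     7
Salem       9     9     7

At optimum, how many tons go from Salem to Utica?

The minimum-cost plan:
  Nampa to Fargo: 30 × 1 = 30
  Salem to Hilo: 20 × 9 = 180
  Salem to Utica: 60 × 7 = 420
Total cost = 630.
So Salem→Utica carries 60 tons.

60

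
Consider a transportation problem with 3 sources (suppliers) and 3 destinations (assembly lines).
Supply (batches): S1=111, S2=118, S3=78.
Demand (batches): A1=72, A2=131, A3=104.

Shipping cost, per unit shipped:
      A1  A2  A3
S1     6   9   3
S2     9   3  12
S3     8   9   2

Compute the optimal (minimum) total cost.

A cheapest plan:
  S1->A1: 72 × 6 = 432
  S1->A2: 13 × 9 = 117
  S1->A3: 26 × 3 = 78
  S2->A2: 118 × 3 = 354
  S3->A3: 78 × 2 = 156
Total = 432 + 117 + 78 + 354 + 156 = 1137.

1137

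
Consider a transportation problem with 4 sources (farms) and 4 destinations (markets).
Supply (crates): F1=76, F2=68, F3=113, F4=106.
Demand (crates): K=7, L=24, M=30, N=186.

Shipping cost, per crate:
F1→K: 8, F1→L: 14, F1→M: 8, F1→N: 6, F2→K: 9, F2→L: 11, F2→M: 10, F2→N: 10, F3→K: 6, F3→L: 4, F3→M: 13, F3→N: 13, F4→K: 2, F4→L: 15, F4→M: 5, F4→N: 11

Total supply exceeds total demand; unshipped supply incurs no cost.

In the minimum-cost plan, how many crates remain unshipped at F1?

An optimal plan:
  F1–N: 76 crates
  F2–N: 68 crates
  F3–L: 24 crates
  F4–K: 7 crates
  F4–M: 30 crates
  F4–N: 42 crates
Total cost = 1858.
F1 ships 76 of its 76, leaving 0.

0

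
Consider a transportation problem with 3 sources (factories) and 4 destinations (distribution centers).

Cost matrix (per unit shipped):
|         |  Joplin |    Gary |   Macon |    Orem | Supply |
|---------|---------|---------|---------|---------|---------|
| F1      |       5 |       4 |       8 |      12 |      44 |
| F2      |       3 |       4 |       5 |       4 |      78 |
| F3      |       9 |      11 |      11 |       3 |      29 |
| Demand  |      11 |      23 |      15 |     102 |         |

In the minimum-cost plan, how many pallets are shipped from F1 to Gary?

23

Solving gives:
  F1–Joplin: 11 × 5 = 55
  F1–Gary: 23 × 4 = 92
  F1–Macon: 10 × 8 = 80
  F2–Macon: 5 × 5 = 25
  F2–Orem: 73 × 4 = 292
  F3–Orem: 29 × 3 = 87
Total cost = 631.
So F1→Gary carries 23 pallets.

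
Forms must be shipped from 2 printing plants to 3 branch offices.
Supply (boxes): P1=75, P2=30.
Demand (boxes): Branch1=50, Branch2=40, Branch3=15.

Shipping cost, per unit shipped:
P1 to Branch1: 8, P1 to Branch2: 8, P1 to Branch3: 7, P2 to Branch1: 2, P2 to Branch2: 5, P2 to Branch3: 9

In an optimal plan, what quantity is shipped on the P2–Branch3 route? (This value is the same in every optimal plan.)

The minimum-cost plan:
  P1–Branch1: 20 boxes
  P1–Branch2: 40 boxes
  P1–Branch3: 15 boxes
  P2–Branch1: 30 boxes
Total cost = 645.
The route P2→Branch3 is not used.

0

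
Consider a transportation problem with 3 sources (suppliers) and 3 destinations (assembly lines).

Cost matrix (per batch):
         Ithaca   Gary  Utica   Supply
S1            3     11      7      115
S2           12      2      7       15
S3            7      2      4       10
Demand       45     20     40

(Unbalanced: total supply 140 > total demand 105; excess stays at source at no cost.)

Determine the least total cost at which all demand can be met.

Optimal allocation:
  S1→Ithaca: 45 × 3 = 135
  S1→Utica: 35 × 7 = 245
  S2→Gary: 15 × 2 = 30
  S3→Gary: 5 × 2 = 10
  S3→Utica: 5 × 4 = 20
Total = 135 + 245 + 30 + 10 + 20 = 440.

440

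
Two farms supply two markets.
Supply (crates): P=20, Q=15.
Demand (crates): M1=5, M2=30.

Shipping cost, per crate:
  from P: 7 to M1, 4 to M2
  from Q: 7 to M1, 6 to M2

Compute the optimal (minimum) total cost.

Optimal allocation:
  P–M2: 20 × 4 = 80
  Q–M1: 5 × 7 = 35
  Q–M2: 10 × 6 = 60
Total = 80 + 35 + 60 = 175.

175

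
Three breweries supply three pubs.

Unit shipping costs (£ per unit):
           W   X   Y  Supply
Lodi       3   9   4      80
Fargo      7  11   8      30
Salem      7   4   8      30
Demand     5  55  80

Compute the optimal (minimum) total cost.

750

A cheapest plan:
  Lodi to Y: 80 × £4 = £320
  Fargo to W: 5 × £7 = £35
  Fargo to X: 25 × £11 = £275
  Salem to X: 30 × £4 = £120
Total = 320 + 35 + 275 + 120 = £750.
(Supply check: Lodi ships 80; Fargo ships 30; Salem ships 30.)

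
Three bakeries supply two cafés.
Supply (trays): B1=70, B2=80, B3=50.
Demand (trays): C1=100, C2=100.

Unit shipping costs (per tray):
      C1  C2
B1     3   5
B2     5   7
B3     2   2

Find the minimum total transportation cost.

810

One minimum-cost allocation:
  B1->C1: 70 × 3 = 210
  B2->C1: 30 × 5 = 150
  B2->C2: 50 × 7 = 350
  B3->C2: 50 × 2 = 100
Total = 210 + 150 + 350 + 100 = 810.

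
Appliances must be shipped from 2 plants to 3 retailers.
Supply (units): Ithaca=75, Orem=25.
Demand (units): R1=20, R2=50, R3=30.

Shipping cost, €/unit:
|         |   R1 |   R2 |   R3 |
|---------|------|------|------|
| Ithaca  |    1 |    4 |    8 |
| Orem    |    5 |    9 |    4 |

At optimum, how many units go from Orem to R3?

The minimum-cost plan:
  Ithaca to R1: 20 × €1 = €20
  Ithaca to R2: 50 × €4 = €200
  Ithaca to R3: 5 × €8 = €40
  Orem to R3: 25 × €4 = €100
Total cost = €360.
So Orem→R3 carries 25 units.

25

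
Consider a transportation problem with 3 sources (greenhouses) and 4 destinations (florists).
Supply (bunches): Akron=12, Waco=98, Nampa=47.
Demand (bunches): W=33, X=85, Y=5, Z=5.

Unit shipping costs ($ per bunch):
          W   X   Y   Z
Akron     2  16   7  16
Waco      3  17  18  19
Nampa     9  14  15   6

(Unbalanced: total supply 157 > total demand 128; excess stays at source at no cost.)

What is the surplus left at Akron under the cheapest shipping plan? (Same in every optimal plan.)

0

Minimum-cost shipments:
  Akron->W: 7 × $2 = $14
  Akron->Y: 5 × $7 = $35
  Waco->W: 26 × $3 = $78
  Waco->X: 43 × $17 = $731
  Nampa->X: 42 × $14 = $588
  Nampa->Z: 5 × $6 = $30
Total cost = $1476.
Akron ships 12 of its 12, leaving 0.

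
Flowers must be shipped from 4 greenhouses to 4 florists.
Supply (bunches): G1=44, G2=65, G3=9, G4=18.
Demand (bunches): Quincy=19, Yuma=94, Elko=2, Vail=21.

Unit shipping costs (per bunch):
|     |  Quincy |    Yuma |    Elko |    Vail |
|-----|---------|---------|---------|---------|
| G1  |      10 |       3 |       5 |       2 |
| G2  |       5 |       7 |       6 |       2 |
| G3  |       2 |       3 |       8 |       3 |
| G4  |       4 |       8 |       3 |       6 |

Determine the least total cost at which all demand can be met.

573

An optimal shipping plan:
  G1->Yuma: 44 bunches
  G2->Quincy: 3 bunches
  G2->Yuma: 41 bunches
  G2->Vail: 21 bunches
  G3->Yuma: 9 bunches
  G4->Quincy: 16 bunches
  G4->Elko: 2 bunches
Total cost = 573.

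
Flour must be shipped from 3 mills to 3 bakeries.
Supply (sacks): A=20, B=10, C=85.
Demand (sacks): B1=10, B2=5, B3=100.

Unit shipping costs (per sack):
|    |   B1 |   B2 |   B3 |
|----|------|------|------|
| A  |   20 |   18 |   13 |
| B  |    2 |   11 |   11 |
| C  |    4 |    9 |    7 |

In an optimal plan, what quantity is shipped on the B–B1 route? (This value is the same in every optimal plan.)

10

Optimal shipments:
  A→B3: 20 × 13 = 260
  B→B1: 10 × 2 = 20
  C→B2: 5 × 9 = 45
  C→B3: 80 × 7 = 560
Total cost = 885.
So B→B1 carries 10 sacks.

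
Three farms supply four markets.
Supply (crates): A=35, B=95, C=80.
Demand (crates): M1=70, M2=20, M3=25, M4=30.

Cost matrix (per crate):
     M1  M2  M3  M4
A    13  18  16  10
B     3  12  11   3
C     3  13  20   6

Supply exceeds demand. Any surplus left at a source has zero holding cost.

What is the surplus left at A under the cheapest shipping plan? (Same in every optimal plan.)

35

An optimal plan:
  B–M1: 20 × 3 = 60
  B–M2: 20 × 12 = 240
  B–M3: 25 × 11 = 275
  B–M4: 30 × 3 = 90
  C–M1: 50 × 3 = 150
Total cost = 815.
A ships 0 of its 35, leaving 35.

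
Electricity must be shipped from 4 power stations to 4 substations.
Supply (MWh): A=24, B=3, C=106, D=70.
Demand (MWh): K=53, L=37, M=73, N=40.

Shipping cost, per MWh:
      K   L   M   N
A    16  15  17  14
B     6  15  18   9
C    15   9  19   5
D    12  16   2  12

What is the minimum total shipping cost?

1513

One minimum-cost allocation:
  A to K: 21 × 16 = 336
  A to M: 3 × 17 = 51
  B to K: 3 × 6 = 18
  C to K: 29 × 15 = 435
  C to L: 37 × 9 = 333
  C to N: 40 × 5 = 200
  D to M: 70 × 2 = 140
Total = 336 + 51 + 18 + 435 + 333 + 200 + 140 = 1513.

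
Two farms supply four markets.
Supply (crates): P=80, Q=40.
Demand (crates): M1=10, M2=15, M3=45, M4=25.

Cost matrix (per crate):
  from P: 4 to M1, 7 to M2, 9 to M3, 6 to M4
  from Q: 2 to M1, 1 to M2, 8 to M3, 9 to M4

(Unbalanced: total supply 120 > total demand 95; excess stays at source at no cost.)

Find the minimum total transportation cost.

An optimal shipping plan:
  P→M3: 30 × 9 = 270
  P→M4: 25 × 6 = 150
  Q→M1: 10 × 2 = 20
  Q→M2: 15 × 1 = 15
  Q→M3: 15 × 8 = 120
Total = 270 + 150 + 20 + 15 + 120 = 575.

575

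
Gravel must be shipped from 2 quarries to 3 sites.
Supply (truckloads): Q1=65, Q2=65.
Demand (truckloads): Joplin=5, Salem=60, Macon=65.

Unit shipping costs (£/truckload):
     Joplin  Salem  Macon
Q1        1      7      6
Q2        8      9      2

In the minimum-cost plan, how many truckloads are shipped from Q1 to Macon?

0

Optimal shipments:
  Q1->Joplin: 5 truckloads
  Q1->Salem: 60 truckloads
  Q2->Macon: 65 truckloads
Total cost = £555.
The route Q1→Macon is not used.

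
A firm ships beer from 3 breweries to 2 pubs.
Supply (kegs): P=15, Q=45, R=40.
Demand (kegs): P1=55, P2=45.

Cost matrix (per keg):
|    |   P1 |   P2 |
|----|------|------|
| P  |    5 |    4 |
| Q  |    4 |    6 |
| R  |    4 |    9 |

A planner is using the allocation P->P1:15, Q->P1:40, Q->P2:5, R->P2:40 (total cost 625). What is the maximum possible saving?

Current plan cost = 15·5 + 40·4 + 5·6 + 40·9 = 625.
Optimal plan:
  P–P2: 15 × 4 = 60
  Q–P1: 15 × 4 = 60
  Q–P2: 30 × 6 = 180
  R–P1: 40 × 4 = 160
Optimal cost = 460.
Saving = 625 − 460 = 165.

165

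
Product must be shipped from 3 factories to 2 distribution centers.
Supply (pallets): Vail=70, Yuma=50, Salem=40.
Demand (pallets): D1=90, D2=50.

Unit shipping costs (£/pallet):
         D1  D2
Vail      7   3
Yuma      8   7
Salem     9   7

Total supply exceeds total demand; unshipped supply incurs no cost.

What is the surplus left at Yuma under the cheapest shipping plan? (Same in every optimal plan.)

Minimum-cost shipments:
  Vail→D1: 20 × £7 = £140
  Vail→D2: 50 × £3 = £150
  Yuma→D1: 50 × £8 = £400
  Salem→D1: 20 × £9 = £180
Total cost = £870.
Yuma ships 50 of its 50, leaving 0.

0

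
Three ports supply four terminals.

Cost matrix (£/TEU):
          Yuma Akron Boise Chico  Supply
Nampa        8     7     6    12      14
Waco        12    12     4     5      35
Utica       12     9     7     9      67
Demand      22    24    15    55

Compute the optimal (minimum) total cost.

A cheapest plan:
  Nampa->Yuma: 14 TEU
  Waco->Chico: 35 TEU
  Utica->Yuma: 8 TEU
  Utica->Akron: 24 TEU
  Utica->Boise: 15 TEU
  Utica->Chico: 20 TEU
Total cost = £884.

884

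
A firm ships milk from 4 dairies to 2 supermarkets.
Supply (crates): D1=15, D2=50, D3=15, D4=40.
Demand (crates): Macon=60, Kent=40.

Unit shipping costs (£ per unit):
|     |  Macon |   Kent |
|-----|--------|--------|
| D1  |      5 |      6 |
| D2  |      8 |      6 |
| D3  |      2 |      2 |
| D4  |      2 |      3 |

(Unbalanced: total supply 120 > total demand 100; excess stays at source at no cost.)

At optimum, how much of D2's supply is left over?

20

Minimum-cost shipments:
  D1->Macon: 15 × £5 = £75
  D2->Kent: 30 × £6 = £180
  D3->Macon: 5 × £2 = £10
  D3->Kent: 10 × £2 = £20
  D4->Macon: 40 × £2 = £80
Total cost = £365.
D2 ships 30 of its 50, leaving 20.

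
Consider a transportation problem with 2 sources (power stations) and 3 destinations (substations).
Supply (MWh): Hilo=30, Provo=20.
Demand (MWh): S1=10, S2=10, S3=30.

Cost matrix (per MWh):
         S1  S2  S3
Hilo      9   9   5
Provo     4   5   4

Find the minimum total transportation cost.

Optimal allocation:
  Hilo–S3: 30 × 5 = 150
  Provo–S1: 10 × 4 = 40
  Provo–S2: 10 × 5 = 50
Total = 150 + 40 + 50 = 240.
(Supply check: Hilo ships 30; Provo ships 20.)

240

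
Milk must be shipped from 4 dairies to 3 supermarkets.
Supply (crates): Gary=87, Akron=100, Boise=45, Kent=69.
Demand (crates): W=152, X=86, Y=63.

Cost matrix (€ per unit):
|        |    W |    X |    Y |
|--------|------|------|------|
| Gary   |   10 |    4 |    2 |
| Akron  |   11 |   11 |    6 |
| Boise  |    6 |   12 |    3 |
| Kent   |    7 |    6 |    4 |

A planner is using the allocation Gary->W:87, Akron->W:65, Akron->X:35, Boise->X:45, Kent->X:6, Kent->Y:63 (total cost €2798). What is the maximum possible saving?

Current plan cost = 87·10 + 65·11 + 35·11 + 45·12 + 6·6 + 63·4 = €2798.
Optimal plan:
  Gary->X: 86 × €4 = €344
  Gary->Y: 1 × €2 = €2
  Akron->W: 38 × €11 = €418
  Akron->Y: 62 × €6 = €372
  Boise->W: 45 × €6 = €270
  Kent->W: 69 × €7 = €483
Optimal cost = €1889.
Saving = 2798 − 1889 = €909.

909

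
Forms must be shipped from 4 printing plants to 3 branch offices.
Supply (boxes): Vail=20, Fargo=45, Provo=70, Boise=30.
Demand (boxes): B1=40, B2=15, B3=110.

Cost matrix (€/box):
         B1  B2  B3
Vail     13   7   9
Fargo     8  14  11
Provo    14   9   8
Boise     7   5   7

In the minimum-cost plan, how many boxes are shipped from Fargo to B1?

40

Solving gives:
  Vail–B2: 15 × €7 = €105
  Vail–B3: 5 × €9 = €45
  Fargo–B1: 40 × €8 = €320
  Fargo–B3: 5 × €11 = €55
  Provo–B3: 70 × €8 = €560
  Boise–B3: 30 × €7 = €210
Total cost = €1295.
So Fargo→B1 carries 40 boxes.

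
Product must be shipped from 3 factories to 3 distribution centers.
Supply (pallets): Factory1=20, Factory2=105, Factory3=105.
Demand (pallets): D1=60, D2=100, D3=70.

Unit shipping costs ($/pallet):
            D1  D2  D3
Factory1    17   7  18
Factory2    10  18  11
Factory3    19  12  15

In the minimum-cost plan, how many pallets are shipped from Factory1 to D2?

20

The minimum-cost plan:
  Factory1->D2: 20 × $7 = $140
  Factory2->D1: 60 × $10 = $600
  Factory2->D3: 45 × $11 = $495
  Factory3->D2: 80 × $12 = $960
  Factory3->D3: 25 × $15 = $375
Total cost = $2570.
So Factory1→D2 carries 20 pallets.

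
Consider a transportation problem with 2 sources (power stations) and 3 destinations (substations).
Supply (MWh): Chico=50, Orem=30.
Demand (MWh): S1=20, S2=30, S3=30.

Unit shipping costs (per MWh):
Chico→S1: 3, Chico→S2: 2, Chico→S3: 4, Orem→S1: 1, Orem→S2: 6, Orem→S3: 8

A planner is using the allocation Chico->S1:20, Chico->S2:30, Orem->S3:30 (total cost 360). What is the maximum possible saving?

120

Current plan cost = 20·3 + 30·2 + 30·8 = 360.
Optimal plan:
  Chico–S2: 30 MWh
  Chico–S3: 20 MWh
  Orem–S1: 20 MWh
  Orem–S3: 10 MWh
Optimal cost = 240.
Saving = 360 − 240 = 120.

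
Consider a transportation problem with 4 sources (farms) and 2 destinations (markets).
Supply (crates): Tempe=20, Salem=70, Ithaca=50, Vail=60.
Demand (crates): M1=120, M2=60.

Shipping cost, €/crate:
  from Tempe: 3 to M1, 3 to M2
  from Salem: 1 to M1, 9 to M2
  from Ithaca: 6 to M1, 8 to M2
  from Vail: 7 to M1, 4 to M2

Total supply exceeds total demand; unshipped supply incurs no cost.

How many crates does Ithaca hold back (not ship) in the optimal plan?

An optimal plan:
  Tempe->M1: 20 × €3 = €60
  Salem->M1: 70 × €1 = €70
  Ithaca->M1: 30 × €6 = €180
  Vail->M2: 60 × €4 = €240
Total cost = €550.
Ithaca ships 30 of its 50, leaving 20.

20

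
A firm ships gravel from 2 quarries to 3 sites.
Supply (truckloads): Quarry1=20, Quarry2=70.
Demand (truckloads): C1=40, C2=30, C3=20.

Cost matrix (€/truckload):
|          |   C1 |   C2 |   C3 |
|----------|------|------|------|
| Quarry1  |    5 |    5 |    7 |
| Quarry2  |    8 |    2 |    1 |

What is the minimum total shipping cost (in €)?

A cheapest plan:
  Quarry1→C1: 20 × €5 = €100
  Quarry2→C1: 20 × €8 = €160
  Quarry2→C2: 30 × €2 = €60
  Quarry2→C3: 20 × €1 = €20
Total = 100 + 160 + 60 + 20 = €340.

340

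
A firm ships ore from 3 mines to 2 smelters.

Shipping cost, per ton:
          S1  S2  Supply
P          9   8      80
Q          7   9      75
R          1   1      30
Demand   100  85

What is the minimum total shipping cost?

An optimal shipping plan:
  P->S2: 80 tons
  Q->S1: 75 tons
  R->S1: 25 tons
  R->S2: 5 tons
Total cost = 1195.

1195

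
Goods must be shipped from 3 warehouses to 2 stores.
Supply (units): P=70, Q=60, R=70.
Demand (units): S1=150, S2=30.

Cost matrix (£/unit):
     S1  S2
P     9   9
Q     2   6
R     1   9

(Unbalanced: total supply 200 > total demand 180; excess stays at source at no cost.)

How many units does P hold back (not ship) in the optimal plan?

An optimal plan:
  P->S1: 20 units
  P->S2: 30 units
  Q->S1: 60 units
  R->S1: 70 units
Total cost = £640.
P ships 50 of its 70, leaving 20.

20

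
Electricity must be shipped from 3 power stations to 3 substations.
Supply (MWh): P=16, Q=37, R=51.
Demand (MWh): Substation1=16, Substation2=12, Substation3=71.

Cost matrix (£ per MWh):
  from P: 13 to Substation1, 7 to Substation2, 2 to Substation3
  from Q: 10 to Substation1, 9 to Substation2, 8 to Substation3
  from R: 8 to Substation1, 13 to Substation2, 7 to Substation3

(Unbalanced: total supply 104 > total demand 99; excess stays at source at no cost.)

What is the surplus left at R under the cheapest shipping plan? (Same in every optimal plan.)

0

Minimum-cost shipments:
  P–Substation3: 16 × £2 = £32
  Q–Substation2: 12 × £9 = £108
  Q–Substation3: 20 × £8 = £160
  R–Substation1: 16 × £8 = £128
  R–Substation3: 35 × £7 = £245
Total cost = £673.
R ships 51 of its 51, leaving 0.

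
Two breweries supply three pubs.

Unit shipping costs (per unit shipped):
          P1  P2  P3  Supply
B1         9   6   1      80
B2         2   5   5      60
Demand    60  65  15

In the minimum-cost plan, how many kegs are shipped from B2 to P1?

60

The minimum-cost plan:
  B1–P2: 65 kegs
  B1–P3: 15 kegs
  B2–P1: 60 kegs
Total cost = 525.
So B2→P1 carries 60 kegs.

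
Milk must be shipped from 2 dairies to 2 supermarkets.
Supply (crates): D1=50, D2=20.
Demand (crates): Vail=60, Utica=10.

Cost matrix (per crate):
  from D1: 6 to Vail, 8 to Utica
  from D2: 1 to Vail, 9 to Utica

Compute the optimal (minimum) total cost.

Optimal allocation:
  D1–Vail: 40 × 6 = 240
  D1–Utica: 10 × 8 = 80
  D2–Vail: 20 × 1 = 20
Total = 240 + 80 + 20 = 340.
(Supply check: D1 ships 50; D2 ships 20.)

340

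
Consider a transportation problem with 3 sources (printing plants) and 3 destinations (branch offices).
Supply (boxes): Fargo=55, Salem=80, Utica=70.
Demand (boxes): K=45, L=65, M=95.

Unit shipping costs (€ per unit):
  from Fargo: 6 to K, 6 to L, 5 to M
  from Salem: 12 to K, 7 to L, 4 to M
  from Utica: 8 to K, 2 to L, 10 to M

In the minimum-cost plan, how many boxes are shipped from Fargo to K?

40

The minimum-cost plan:
  Fargo to K: 40 boxes
  Fargo to M: 15 boxes
  Salem to M: 80 boxes
  Utica to K: 5 boxes
  Utica to L: 65 boxes
Total cost = €805.
So Fargo→K carries 40 boxes.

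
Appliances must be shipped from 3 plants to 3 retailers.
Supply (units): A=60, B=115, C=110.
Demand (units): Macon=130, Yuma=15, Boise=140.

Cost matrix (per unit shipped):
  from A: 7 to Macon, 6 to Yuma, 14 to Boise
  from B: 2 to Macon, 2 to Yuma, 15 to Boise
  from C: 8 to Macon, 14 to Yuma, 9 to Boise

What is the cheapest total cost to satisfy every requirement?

An optimal shipping plan:
  A->Macon: 15 units
  A->Yuma: 15 units
  A->Boise: 30 units
  B->Macon: 115 units
  C->Boise: 110 units
Total cost = 1835.

1835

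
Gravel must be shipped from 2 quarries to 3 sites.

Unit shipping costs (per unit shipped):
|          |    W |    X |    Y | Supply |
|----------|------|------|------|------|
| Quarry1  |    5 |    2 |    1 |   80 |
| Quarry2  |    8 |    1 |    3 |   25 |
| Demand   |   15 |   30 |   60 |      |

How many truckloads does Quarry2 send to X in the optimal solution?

25

The minimum-cost plan:
  Quarry1–W: 15 × 5 = 75
  Quarry1–X: 5 × 2 = 10
  Quarry1–Y: 60 × 1 = 60
  Quarry2–X: 25 × 1 = 25
Total cost = 170.
So Quarry2→X carries 25 truckloads.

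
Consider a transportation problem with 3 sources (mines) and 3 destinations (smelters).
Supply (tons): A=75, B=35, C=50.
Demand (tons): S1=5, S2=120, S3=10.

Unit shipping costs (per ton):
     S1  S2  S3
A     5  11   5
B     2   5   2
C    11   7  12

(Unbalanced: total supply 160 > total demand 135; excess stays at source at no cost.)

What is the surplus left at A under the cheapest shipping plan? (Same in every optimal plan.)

An optimal plan:
  A->S1: 5 × 5 = 25
  A->S2: 35 × 11 = 385
  A->S3: 10 × 5 = 50
  B->S2: 35 × 5 = 175
  C->S2: 50 × 7 = 350
Total cost = 985.
A ships 50 of its 75, leaving 25.

25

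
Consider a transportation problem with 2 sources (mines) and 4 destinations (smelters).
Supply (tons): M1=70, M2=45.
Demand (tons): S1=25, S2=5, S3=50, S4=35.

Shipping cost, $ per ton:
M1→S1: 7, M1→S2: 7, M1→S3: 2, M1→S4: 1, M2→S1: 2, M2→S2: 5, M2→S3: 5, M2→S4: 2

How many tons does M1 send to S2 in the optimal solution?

Optimal shipments:
  M1–S3: 50 × $2 = $100
  M1–S4: 20 × $1 = $20
  M2–S1: 25 × $2 = $50
  M2–S2: 5 × $5 = $25
  M2–S4: 15 × $2 = $30
Total cost = $225.
The route M1→S2 is not used.

0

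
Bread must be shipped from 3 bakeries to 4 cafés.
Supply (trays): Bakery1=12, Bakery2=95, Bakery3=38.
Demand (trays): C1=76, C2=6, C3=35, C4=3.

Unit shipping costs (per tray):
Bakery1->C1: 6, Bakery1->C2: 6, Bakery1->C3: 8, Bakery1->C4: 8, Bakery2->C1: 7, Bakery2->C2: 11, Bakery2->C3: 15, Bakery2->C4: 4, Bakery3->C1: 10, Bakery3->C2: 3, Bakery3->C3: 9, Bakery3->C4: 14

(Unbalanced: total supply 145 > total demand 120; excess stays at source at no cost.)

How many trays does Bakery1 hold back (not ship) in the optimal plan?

Minimum-cost shipments:
  Bakery1 to C3: 12 × 8 = 96
  Bakery2 to C1: 76 × 7 = 532
  Bakery2 to C4: 3 × 4 = 12
  Bakery3 to C2: 6 × 3 = 18
  Bakery3 to C3: 23 × 9 = 207
Total cost = 865.
Bakery1 ships 12 of its 12, leaving 0.

0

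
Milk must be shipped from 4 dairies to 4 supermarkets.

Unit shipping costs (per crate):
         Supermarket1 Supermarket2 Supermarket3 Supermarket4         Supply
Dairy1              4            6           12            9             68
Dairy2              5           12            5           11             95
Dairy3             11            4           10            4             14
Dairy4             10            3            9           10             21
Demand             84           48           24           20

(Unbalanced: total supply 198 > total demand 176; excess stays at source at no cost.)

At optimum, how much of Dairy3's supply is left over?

0

Minimum-cost shipments:
  Dairy1–Supermarket1: 35 crates
  Dairy1–Supermarket2: 27 crates
  Dairy1–Supermarket4: 6 crates
  Dairy2–Supermarket1: 49 crates
  Dairy2–Supermarket3: 24 crates
  Dairy3–Supermarket4: 14 crates
  Dairy4–Supermarket2: 21 crates
Total cost = 840.
Dairy3 ships 14 of its 14, leaving 0.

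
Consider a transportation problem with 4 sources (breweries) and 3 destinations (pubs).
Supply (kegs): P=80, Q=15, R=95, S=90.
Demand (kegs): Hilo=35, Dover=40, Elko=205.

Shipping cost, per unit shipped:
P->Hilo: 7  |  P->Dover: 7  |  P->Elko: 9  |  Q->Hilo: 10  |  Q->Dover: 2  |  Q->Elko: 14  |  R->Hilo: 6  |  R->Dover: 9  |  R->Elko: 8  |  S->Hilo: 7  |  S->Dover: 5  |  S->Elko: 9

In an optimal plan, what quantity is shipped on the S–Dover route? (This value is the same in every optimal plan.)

25

Optimal shipments:
  P→Elko: 80 × 9 = 720
  Q→Dover: 15 × 2 = 30
  R→Hilo: 35 × 6 = 210
  R→Elko: 60 × 8 = 480
  S→Dover: 25 × 5 = 125
  S→Elko: 65 × 9 = 585
Total cost = 2150.
So S→Dover carries 25 kegs.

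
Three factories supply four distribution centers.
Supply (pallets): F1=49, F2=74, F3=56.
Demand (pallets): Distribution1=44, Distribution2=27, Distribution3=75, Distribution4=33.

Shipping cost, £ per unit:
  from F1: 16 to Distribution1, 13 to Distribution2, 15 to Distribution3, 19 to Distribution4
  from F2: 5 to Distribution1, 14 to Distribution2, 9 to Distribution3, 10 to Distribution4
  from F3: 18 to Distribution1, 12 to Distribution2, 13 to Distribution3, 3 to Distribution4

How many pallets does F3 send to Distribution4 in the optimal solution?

Solving gives:
  F1->Distribution2: 27 × £13 = £351
  F1->Distribution3: 22 × £15 = £330
  F2->Distribution1: 44 × £5 = £220
  F2->Distribution3: 30 × £9 = £270
  F3->Distribution3: 23 × £13 = £299
  F3->Distribution4: 33 × £3 = £99
Total cost = £1569.
So F3→Distribution4 carries 33 pallets.

33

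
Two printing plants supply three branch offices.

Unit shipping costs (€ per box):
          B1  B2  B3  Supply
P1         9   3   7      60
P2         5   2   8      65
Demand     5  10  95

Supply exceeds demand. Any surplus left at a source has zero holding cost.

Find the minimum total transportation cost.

Optimal allocation:
  P1 to B3: 60 × €7 = €420
  P2 to B1: 5 × €5 = €25
  P2 to B2: 10 × €2 = €20
  P2 to B3: 35 × €8 = €280
Total = 420 + 25 + 20 + 280 = €745.

745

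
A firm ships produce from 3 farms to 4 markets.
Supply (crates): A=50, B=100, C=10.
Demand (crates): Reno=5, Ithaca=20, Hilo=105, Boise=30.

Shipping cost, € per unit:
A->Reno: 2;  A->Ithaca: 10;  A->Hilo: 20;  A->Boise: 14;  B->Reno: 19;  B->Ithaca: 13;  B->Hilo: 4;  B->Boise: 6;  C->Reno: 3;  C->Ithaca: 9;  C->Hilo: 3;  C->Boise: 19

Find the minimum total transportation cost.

1000

Optimal allocation:
  A->Reno: 5 × €2 = €10
  A->Ithaca: 20 × €10 = €200
  A->Boise: 25 × €14 = €350
  B->Hilo: 95 × €4 = €380
  B->Boise: 5 × €6 = €30
  C->Hilo: 10 × €3 = €30
Total = 10 + 200 + 350 + 380 + 30 + 30 = €1000.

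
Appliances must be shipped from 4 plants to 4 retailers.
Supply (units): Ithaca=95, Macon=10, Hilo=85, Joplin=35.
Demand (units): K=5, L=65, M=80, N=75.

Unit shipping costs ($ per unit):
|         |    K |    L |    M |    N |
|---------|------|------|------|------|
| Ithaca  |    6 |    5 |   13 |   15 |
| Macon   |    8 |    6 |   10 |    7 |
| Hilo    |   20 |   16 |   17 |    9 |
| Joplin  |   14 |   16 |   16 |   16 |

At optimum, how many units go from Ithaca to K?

The minimum-cost plan:
  Ithaca–K: 5 × $6 = $30
  Ithaca–L: 65 × $5 = $325
  Ithaca–M: 25 × $13 = $325
  Macon–M: 10 × $10 = $100
  Hilo–M: 10 × $17 = $170
  Hilo–N: 75 × $9 = $675
  Joplin–M: 35 × $16 = $560
Total cost = $2185.
So Ithaca→K carries 5 units.

5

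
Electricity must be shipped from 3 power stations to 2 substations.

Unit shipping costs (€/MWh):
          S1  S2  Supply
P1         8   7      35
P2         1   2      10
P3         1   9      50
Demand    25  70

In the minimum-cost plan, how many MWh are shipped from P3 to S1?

25

The minimum-cost plan:
  P1 to S2: 35 × €7 = €245
  P2 to S2: 10 × €2 = €20
  P3 to S1: 25 × €1 = €25
  P3 to S2: 25 × €9 = €225
Total cost = €515.
So P3→S1 carries 25 MWh.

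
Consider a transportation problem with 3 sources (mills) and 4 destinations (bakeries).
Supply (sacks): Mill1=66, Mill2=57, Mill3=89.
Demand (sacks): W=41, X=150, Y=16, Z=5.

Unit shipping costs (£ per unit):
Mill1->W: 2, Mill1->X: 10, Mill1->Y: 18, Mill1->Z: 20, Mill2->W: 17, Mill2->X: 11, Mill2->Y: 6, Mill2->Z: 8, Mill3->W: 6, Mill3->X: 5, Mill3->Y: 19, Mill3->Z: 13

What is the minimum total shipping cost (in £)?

1309

An optimal shipping plan:
  Mill1–W: 41 × £2 = £82
  Mill1–X: 25 × £10 = £250
  Mill2–X: 36 × £11 = £396
  Mill2–Y: 16 × £6 = £96
  Mill2–Z: 5 × £8 = £40
  Mill3–X: 89 × £5 = £445
Total = 82 + 250 + 396 + 96 + 40 + 445 = £1309.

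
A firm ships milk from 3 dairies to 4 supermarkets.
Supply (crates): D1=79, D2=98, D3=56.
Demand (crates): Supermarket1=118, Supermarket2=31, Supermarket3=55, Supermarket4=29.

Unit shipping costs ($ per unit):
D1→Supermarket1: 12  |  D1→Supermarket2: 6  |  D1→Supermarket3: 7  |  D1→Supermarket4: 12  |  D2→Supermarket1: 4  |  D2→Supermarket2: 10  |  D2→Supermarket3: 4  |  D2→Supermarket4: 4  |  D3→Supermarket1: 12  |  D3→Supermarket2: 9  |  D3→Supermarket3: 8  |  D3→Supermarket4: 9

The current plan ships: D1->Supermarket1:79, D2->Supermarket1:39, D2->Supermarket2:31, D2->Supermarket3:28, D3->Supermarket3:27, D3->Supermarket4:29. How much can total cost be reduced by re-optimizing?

Current plan cost = 79·12 + 39·4 + 31·10 + 28·4 + 27·8 + 29·9 = $2003.
Optimal plan:
  D1–Supermarket2: 31 × $6 = $186
  D1–Supermarket3: 48 × $7 = $336
  D2–Supermarket1: 98 × $4 = $392
  D3–Supermarket1: 20 × $12 = $240
  D3–Supermarket3: 7 × $8 = $56
  D3–Supermarket4: 29 × $9 = $261
Optimal cost = $1471.
Saving = 2003 − 1471 = $532.

532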